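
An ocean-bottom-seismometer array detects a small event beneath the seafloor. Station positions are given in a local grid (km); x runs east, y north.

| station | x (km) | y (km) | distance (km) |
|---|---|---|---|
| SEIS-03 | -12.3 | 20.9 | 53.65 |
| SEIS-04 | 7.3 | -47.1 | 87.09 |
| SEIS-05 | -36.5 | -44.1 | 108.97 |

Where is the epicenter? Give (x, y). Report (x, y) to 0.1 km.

Circle about each station: (x + 12.3)² + (y − 20.9)² = 53.65²; (x − 7.3)² + (y + 47.1)² = 87.09²; (x + 36.5)² + (y + 44.1)² = 108.97².
Subtracting the SEIS-03 equation from the SEIS-04 and SEIS-05 equations removes the quadratic terms:
39.2 x − 136.0 y = -3022.75
-48.4 x − 130.0 y = -6307.18
Solving the 2×2 system: x ≈ 39.8, y ≈ 33.7 km.

39.8 km east, 33.7 km north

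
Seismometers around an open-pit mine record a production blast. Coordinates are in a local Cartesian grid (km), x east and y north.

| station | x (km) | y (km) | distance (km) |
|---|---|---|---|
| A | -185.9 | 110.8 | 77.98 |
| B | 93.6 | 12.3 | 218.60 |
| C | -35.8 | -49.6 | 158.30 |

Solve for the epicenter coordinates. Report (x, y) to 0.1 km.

(-110.8, 89.8)

Circle about each station: (x + 185.9)² + (y − 110.8)² = 77.98²; (x − 93.6)² + (y − 12.3)² = 218.60²; (x + 35.8)² + (y + 49.6)² = 158.30².
Subtracting pairs of circle equations eliminates x²+y² and gives linear equations (the radical axes):
559.0 x − 197.0 y = -79628.28
300.2 x − 320.8 y = -62071.66
Solving the 2×2 system: x ≈ -110.8, y ≈ 89.8 km.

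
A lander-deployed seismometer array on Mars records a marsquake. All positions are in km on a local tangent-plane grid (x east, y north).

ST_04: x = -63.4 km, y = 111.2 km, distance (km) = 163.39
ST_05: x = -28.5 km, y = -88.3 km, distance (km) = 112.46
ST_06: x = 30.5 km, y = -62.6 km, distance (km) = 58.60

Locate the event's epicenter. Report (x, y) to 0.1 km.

Circle about each station: (x + 63.4)² + (y − 111.2)² = 163.39²; (x + 28.5)² + (y + 88.3)² = 112.46²; (x − 30.5)² + (y + 62.6)² = 58.60².
Subtracting the ST_04 equation from the ST_05 and ST_06 equations removes the quadratic terms:
69.8 x − 399.0 y = 6273.18
187.8 x − 347.6 y = 11726.34
Solving the 2×2 system: x ≈ 49.3, y ≈ -7.1 km.

x ≈ 49.3 km, y ≈ -7.1 km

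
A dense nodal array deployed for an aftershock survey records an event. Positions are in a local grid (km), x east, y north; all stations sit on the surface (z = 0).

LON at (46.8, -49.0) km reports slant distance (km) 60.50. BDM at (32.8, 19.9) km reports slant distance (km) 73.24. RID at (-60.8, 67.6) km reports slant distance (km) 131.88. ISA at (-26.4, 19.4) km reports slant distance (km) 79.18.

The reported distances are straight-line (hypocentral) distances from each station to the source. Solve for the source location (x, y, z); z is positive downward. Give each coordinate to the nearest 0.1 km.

(11.3, -32.7, 46.2)

Each station gives a sphere (x−x_i)² + (y−y_i)² + z² = d_i² (stations at z=0).
Subtracting the LON sphere from BDM and RID: z² cancels, leaving linear equations in x and y:
-28.0 x + 137.8 y = -4823.24
-215.2 x + 233.2 y = -10056.92
Solving: x ≈ 11.289, y ≈ -32.708 km (keep extra digits for the depth step; rounded: 11.3, -32.7).
Then from the LON sphere: z² = 60.50² − (x − 46.8)² − (y + 49.0)² with x = 11.289, y = -32.708, so z ≈ 46.193 ≈ 46.2 km.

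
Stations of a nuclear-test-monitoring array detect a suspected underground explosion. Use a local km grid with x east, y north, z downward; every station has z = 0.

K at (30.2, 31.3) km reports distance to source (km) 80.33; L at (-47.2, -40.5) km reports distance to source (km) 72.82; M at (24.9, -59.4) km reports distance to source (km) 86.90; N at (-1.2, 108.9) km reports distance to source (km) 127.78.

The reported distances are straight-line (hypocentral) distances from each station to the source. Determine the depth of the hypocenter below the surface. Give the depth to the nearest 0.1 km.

depth ≈ 55.2 km

Each station gives a sphere (x−x_i)² + (y−y_i)² + z² = d_i² (stations at z=0).
Subtracting the K sphere from L and M: z² cancels, leaving linear equations in x and y:
-154.8 x − 143.6 y = 3126.52
-10.6 x − 181.4 y = 1157.94
Solving: x ≈ -15.094, y ≈ -5.501 km (keep extra digits for the depth step; rounded: -15.1, -5.5).
Then from the K sphere: z² = 80.33² − (x − 30.2)² − (y − 31.3)² with x = -15.094, y = -5.501, so z ≈ 55.200 ≈ 55.2 km.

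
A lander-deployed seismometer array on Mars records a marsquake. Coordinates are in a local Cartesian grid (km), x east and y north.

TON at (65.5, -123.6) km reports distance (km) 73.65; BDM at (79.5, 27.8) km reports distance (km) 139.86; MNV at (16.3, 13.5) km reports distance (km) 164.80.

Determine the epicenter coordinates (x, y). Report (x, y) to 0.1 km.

x ≈ 135.4 km, y ≈ -100.4 km

Circle about each station: (x − 65.5)² + (y + 123.6)² = 73.65²; (x − 79.5)² + (y − 27.8)² = 139.86²; (x − 16.3)² + (y − 13.5)² = 164.80².
Subtracting pairs of circle equations eliminates x²+y² and gives linear equations (the radical axes):
28.0 x + 302.8 y = -26610.62
-98.4 x + 274.2 y = -40853.99
Solving the 2×2 system: x ≈ 135.4, y ≈ -100.4 km.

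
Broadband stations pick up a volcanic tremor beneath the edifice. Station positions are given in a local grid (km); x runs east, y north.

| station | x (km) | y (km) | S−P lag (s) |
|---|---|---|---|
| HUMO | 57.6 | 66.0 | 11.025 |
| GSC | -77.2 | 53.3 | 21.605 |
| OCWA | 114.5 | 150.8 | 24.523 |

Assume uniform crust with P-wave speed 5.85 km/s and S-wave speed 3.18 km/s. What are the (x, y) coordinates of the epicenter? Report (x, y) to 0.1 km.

Distance from S−P lag: d = Δt · v_P v_S / (v_P − v_S) = Δt · (5.85·3.18)/(5.85−3.18) ≈ 6.9674·Δt.
So d_HUMO = 76.82, d_GSC = 150.53, d_OCWA = 170.86 km.
Circle about each station: (x − 57.6)² + (y − 66.0)² = 76.82²; (x + 77.2)² + (y − 53.3)² = 150.53²; (x − 114.5)² + (y − 150.8)² = 170.86².
Subtracting the HUMO equation from the GSC and OCWA equations removes the quadratic terms:
-269.6 x − 25.4 y = -15631.00
113.8 x + 169.6 y = 4885.30
Solving the 2×2 system: x ≈ 59.0, y ≈ -10.8 km.

59.0 km east, -10.8 km north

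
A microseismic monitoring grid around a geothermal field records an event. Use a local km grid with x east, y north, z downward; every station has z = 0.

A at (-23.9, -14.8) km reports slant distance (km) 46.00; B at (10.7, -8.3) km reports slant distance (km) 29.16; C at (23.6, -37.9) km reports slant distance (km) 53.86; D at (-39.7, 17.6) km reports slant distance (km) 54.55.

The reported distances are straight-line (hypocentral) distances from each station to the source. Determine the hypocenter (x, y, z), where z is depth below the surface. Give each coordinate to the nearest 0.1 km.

(8.1, 7.6, 24.3)

Each station gives a sphere (x−x_i)² + (y−y_i)² + z² = d_i² (stations at z=0).
Subtracting the A sphere from B and C: z² cancels, leaving linear equations in x and y:
69.2 x + 13.0 y = 658.82
95.0 x − 46.2 y = 418.22
Solving: x ≈ 8.094, y ≈ 7.592 km (keep extra digits for the depth step; rounded: 8.1, 7.6).
Then from the A sphere: z² = 46.00² − (x + 23.9)² − (y + 14.8)² with x = 8.094, y = 7.592, so z ≈ 24.310 ≈ 24.3 km.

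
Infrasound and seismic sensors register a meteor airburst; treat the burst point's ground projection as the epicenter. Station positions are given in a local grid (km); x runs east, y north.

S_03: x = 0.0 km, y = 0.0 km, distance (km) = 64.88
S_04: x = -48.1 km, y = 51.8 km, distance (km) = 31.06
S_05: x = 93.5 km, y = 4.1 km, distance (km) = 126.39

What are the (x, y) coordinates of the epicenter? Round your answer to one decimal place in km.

Circle about each station: x² + y² = 64.88²; (x + 48.1)² + (y − 51.8)² = 31.06²; (x − 93.5)² + (y − 4.1)² = 126.39².
Subtracting pairs of circle equations eliminates x²+y² and gives linear equations (the radical axes):
-96.2 x + 103.6 y = 8241.54
187.0 x + 8.2 y = -3005.96
Solving the 2×2 system: x ≈ -18.8, y ≈ 62.1 km.

x ≈ -18.8 km, y ≈ 62.1 km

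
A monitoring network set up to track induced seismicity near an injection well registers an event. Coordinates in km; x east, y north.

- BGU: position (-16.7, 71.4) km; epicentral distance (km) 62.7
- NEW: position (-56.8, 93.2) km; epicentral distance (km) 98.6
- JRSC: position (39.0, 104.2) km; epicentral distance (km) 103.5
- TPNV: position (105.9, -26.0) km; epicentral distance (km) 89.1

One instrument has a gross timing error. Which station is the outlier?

TPNV

Solve using three stations at a time. Using BGU, NEW, JRSC (subtract circle equations pairwise → linear system) gives (x, y) ≈ (-3.9, 10.0).
Distances from that point to each station vs reported:
  BGU: calculated 62.8 vs reported 62.7 → residual 0.1 km
  NEW: calculated 98.6 vs reported 98.6 → residual 0.0 km
  JRSC: calculated 103.5 vs reported 103.5 → residual 0.0 km
  TPNV: calculated 115.5 vs reported 89.1 → residual 26.4 km
BGU, NEW, JRSC are mutually consistent (residuals ≈ 0); TPNV is off by 26.4 km.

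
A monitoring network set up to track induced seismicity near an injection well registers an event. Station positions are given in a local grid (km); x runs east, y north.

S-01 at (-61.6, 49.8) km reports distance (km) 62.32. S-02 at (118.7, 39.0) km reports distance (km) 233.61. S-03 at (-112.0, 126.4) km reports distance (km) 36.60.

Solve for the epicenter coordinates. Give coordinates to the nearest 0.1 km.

x ≈ -109.3 km, y ≈ 89.9 km

Circle about each station: (x + 61.6)² + (y − 49.8)² = 62.32²; (x − 118.7)² + (y − 39.0)² = 233.61²; (x + 112.0)² + (y − 126.4)² = 36.60².
Subtracting the S-01 equation from the S-02 and S-03 equations removes the quadratic terms:
360.6 x − 21.6 y = -41353.76
-100.8 x + 153.2 y = 24790.58
Solving the 2×2 system: x ≈ -109.3, y ≈ 89.9 km.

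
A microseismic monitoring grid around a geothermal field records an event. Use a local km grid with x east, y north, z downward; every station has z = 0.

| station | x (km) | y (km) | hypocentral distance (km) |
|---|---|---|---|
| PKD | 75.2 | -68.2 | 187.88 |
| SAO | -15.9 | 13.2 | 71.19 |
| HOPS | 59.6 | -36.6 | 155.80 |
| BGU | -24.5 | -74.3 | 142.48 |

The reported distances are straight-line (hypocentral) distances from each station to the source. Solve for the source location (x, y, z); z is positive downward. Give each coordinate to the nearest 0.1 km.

(-57.9, 60.2, 33.1)

Each station gives a sphere (x−x_i)² + (y−y_i)² + z² = d_i² (stations at z=0).
Subtracting the PKD sphere from SAO and HOPS: z² cancels, leaving linear equations in x and y:
-182.2 x + 162.8 y = 20351.65
-31.2 x + 63.2 y = 5610.69
Solving: x ≈ -57.928, y ≈ 60.180 km (keep extra digits for the depth step; rounded: -57.9, 60.2).
Then from the PKD sphere: z² = 187.88² − (x − 75.2)² − (y + 68.2)² with x = -57.928, y = 60.180, so z ≈ 33.082 ≈ 33.1 km.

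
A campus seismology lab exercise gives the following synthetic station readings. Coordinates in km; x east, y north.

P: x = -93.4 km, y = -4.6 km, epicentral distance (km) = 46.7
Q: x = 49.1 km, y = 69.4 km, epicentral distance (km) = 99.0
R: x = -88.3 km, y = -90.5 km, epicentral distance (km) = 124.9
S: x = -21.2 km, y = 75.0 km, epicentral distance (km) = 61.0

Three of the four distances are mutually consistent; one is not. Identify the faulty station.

Solve using three stations at a time. Using P, R, S (subtract circle equations pairwise → linear system) gives (x, y) ≈ (-64.6, 32.1).
Distances from that point to each station vs reported:
  P: calculated 46.7 vs reported 46.7 → residual 0.0 km
  Q: calculated 119.6 vs reported 99.0 → residual 20.6 km
  R: calculated 124.9 vs reported 124.9 → residual 0.0 km
  S: calculated 61.0 vs reported 61.0 → residual 0.0 km
P, R, S are mutually consistent (residuals ≈ 0); Q is off by 20.6 km.

Q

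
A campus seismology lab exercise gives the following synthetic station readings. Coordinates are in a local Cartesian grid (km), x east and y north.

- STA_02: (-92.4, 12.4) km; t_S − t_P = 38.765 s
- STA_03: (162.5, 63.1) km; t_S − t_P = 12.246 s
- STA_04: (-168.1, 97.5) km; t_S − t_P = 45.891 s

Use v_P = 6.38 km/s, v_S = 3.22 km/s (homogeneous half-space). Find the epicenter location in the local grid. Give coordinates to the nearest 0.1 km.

(127.9, 134.8)

Distance from S−P lag: d = Δt · v_P v_S / (v_P − v_S) = Δt · (6.38·3.22)/(6.38−3.22) ≈ 6.5011·Δt.
So d_STA_02 = 252.02, d_STA_03 = 79.61, d_STA_04 = 298.34 km.
Circle about each station: (x + 92.4)² + (y − 12.4)² = 252.02²; (x − 162.5)² + (y − 63.1)² = 79.61²; (x + 168.1)² + (y − 97.5)² = 298.34².
Subtracting pairs of circle equations eliminates x²+y² and gives linear equations (the radical axes):
509.8 x + 101.4 y = 78872.67
-151.4 x + 170.2 y = 3579.66
Solving the 2×2 system: x ≈ 127.9, y ≈ 134.8 km.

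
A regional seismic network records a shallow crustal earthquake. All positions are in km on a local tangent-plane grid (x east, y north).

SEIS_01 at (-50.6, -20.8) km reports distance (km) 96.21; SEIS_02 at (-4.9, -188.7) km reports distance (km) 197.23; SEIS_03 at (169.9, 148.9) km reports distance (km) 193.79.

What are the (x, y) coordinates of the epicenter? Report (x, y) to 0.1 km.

x ≈ 42.7 km, y ≈ 2.7 km

Circle about each station: (x + 50.6)² + (y + 20.8)² = 96.21²; (x + 4.9)² + (y + 188.7)² = 197.23²; (x − 169.9)² + (y − 148.9)² = 193.79².
Subtracting the SEIS_01 equation from the SEIS_02 and SEIS_03 equations removes the quadratic terms:
91.4 x − 335.8 y = 2995.39
441.0 x + 339.4 y = 19746.02
Solving the 2×2 system: x ≈ 42.7, y ≈ 2.7 km.
Check against SEIS_01 (with the unrounded x, y): √((x + 50.6)²+(y + 20.8)²) = 96.21 ≈ 96.21 km. ✓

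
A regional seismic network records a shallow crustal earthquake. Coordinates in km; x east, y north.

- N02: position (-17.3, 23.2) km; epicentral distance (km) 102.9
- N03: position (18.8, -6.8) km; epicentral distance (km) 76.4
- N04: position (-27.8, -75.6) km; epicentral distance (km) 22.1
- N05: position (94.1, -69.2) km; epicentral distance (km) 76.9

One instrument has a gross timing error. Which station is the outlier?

N05

Solve using three stations at a time. Using N02, N03, N04 (subtract circle equations pairwise → linear system) gives (x, y) ≈ (-6.0, -79.1).
Distances from that point to each station vs reported:
  N02: calculated 102.9 vs reported 102.9 → residual 0.0 km
  N03: calculated 76.4 vs reported 76.4 → residual 0.0 km
  N04: calculated 22.1 vs reported 22.1 → residual 0.0 km
  N05: calculated 100.6 vs reported 76.9 → residual 23.7 km
N02, N03, N04 are mutually consistent (residuals ≈ 0); N05 is off by 23.7 km.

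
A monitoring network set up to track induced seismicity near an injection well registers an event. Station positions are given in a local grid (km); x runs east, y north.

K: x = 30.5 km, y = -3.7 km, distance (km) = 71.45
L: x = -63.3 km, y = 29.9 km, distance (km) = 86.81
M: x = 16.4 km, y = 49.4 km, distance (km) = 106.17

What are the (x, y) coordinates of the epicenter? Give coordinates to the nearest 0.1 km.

x ≈ -25.4 km, y ≈ -48.2 km

Circle about each station: (x − 30.5)² + (y + 3.7)² = 71.45²; (x + 63.3)² + (y − 29.9)² = 86.81²; (x − 16.4)² + (y − 49.4)² = 106.17².
Subtracting pairs of circle equations eliminates x²+y² and gives linear equations (the radical axes):
-187.6 x + 67.2 y = 1526.09
-28.2 x + 106.2 y = -4401.59
Solving the 2×2 system: x ≈ -25.4, y ≈ -48.2 km.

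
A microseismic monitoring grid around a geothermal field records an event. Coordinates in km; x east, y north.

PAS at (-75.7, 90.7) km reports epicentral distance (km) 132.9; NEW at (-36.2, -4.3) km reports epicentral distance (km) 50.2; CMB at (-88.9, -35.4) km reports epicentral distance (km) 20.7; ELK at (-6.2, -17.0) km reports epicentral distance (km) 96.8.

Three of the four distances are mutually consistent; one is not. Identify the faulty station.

Solve using three stations at a time. Using PAS, NEW, CMB (subtract circle equations pairwise → linear system) gives (x, y) ≈ (-69.3, -42.0).
Distances from that point to each station vs reported:
  PAS: calculated 132.9 vs reported 132.9 → residual 0.0 km
  NEW: calculated 50.2 vs reported 50.2 → residual 0.0 km
  CMB: calculated 20.7 vs reported 20.7 → residual 0.0 km
  ELK: calculated 67.9 vs reported 96.8 → residual 28.9 km
PAS, NEW, CMB are mutually consistent (residuals ≈ 0); ELK is off by 28.9 km.

ELK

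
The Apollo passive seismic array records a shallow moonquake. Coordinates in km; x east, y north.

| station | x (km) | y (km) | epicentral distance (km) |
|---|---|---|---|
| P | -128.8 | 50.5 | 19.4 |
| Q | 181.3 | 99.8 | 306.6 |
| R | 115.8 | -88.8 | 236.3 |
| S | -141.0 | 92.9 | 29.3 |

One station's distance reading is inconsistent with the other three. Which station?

Solve using three stations at a time. Using P, Q, S (subtract circle equations pairwise → linear system) gives (x, y) ≈ (-123.8, 69.2).
Distances from that point to each station vs reported:
  P: calculated 19.4 vs reported 19.4 → residual 0.0 km
  Q: calculated 306.6 vs reported 306.6 → residual 0.0 km
  R: calculated 287.0 vs reported 236.3 → residual 50.7 km
  S: calculated 29.3 vs reported 29.3 → residual 0.0 km
P, Q, S are mutually consistent (residuals ≈ 0); R is off by 50.7 km.

R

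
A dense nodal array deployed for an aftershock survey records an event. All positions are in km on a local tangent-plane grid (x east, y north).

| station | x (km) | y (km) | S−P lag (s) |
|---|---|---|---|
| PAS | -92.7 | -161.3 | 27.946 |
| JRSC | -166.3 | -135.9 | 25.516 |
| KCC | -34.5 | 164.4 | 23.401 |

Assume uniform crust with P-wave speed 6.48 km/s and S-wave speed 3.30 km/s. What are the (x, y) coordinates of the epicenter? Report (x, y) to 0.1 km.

(-109.2, 25.9)

Distance from S−P lag: d = Δt · v_P v_S / (v_P − v_S) = Δt · (6.48·3.30)/(6.48−3.30) ≈ 6.7245·Δt.
So d_PAS = 187.92, d_JRSC = 171.58, d_KCC = 157.36 km.
Circle about each station: (x + 92.7)² + (y + 161.3)² = 187.92²; (x + 166.3)² + (y + 135.9)² = 171.58²; (x + 34.5)² + (y − 164.4)² = 157.36².
Subtracting the PAS equation from the JRSC and KCC equations removes the quadratic terms:
-147.2 x + 50.8 y = 17387.75
116.4 x + 651.4 y = 4158.39
Solving the 2×2 system: x ≈ -109.2, y ≈ 25.9 km.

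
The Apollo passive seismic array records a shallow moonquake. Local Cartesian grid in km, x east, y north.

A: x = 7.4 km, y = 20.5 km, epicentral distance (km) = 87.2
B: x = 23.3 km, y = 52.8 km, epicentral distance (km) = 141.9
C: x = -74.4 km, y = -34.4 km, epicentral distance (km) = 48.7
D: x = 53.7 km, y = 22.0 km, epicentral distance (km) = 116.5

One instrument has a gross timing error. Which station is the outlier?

B

Solve using three stations at a time. Using A, C, D (subtract circle equations pairwise → linear system) gives (x, y) ≈ (-31.3, -57.8).
Distances from that point to each station vs reported:
  A: calculated 87.4 vs reported 87.2 → residual 0.2 km
  B: calculated 123.4 vs reported 141.9 → residual 18.5 km
  C: calculated 49.0 vs reported 48.7 → residual 0.3 km
  D: calculated 116.6 vs reported 116.5 → residual 0.1 km
A, C, D are mutually consistent (residuals ≈ 0); B is off by 18.5 km.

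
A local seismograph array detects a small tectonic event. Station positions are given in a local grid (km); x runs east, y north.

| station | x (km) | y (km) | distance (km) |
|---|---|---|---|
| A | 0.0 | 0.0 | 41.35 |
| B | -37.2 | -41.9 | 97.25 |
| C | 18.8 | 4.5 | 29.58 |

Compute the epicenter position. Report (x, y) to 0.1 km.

Circle about each station: x² + y² = 41.35²; (x + 37.2)² + (y + 41.9)² = 97.25²; (x − 18.8)² + (y − 4.5)² = 29.58².
Subtracting the A equation from the B and C equations removes the quadratic terms:
-74.4 x − 83.8 y = -4608.29
37.6 x + 9.0 y = 1208.54
Solving the 2×2 system: x ≈ 24.1, y ≈ 33.6 km.
Check against A (with the unrounded x, y): √(x²+y²) = 41.35 ≈ 41.35 km. ✓

(24.1, 33.6)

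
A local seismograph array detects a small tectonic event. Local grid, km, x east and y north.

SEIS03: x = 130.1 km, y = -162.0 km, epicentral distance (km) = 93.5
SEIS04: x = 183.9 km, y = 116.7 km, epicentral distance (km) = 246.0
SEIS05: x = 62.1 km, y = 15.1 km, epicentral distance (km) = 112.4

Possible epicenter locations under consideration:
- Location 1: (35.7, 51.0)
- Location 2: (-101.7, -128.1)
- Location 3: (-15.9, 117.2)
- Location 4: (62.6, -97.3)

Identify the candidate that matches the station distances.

Location 4

For each candidate, compare |candidate − station| to the reported distance:
Location 1: residuals SEIS03 139.5, SEIS04 83.9, SEIS05 67.8 → max 139.5 km
Location 2: residuals SEIS03 140.8, SEIS04 130.2, SEIS05 105.2 → max 140.8 km
Location 3: residuals SEIS03 221.6, SEIS04 46.2, SEIS05 16.1 → max 221.6 km
Location 4: residuals SEIS03 0.0, SEIS04 0.0, SEIS05 0.0 → max 0.0 km
Only Location 4 has all residuals ≈ 0.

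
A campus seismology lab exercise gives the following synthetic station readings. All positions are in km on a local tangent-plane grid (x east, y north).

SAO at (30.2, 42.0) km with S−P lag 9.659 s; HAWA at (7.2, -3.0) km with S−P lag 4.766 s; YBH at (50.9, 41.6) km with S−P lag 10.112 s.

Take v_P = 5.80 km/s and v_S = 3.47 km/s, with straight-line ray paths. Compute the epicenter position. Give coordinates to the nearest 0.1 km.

(22.8, -41.1)

Distance from S−P lag: d = Δt · v_P v_S / (v_P − v_S) = Δt · (5.80·3.47)/(5.80−3.47) ≈ 8.6378·Δt.
So d_SAO = 83.43, d_HAWA = 41.17, d_YBH = 87.35 km.
Circle about each station: (x − 30.2)² + (y − 42.0)² = 83.43²; (x − 7.2)² + (y + 3.0)² = 41.17²; (x − 50.9)² + (y − 41.6)² = 87.35².
Subtracting pairs of circle equations eliminates x²+y² and gives linear equations (the radical axes):
-46.0 x − 90.0 y = 2650.40
41.4 x − 0.8 y = 975.87
Solving the 2×2 system: x ≈ 22.8, y ≈ -41.1 km.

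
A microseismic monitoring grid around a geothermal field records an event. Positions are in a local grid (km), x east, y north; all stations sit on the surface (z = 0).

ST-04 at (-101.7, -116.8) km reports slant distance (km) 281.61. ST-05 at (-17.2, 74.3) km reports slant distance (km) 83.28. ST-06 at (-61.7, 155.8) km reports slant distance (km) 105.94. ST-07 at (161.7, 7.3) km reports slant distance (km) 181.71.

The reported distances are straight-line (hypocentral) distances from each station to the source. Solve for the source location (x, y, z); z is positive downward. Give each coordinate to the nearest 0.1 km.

Each station gives a sphere (x−x_i)² + (y−y_i)² + z² = d_i² (stations at z=0).
Subtracting the ST-04 sphere from ST-05 and ST-06: z² cancels, leaving linear equations in x and y:
169.0 x + 382.2 y = 54199.83
80.0 x + 545.2 y = 72176.31
Solving: x ≈ 31.902, y ≈ 127.704 km (keep extra digits for the depth step; rounded: 31.9, 127.7).
Then from the ST-04 sphere: z² = 281.61² − (x + 101.7)² − (y + 116.8)² with x = 31.902, y = 127.704, so z ≈ 40.896 ≈ 40.9 km.

x ≈ 31.9 km, y ≈ 127.7 km, depth ≈ 40.9 km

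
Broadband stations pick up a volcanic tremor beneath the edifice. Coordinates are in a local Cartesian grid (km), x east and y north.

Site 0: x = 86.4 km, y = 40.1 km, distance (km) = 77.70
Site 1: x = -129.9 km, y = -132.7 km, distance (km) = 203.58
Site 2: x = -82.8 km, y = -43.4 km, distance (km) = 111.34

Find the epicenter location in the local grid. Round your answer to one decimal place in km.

Circle about each station: (x − 86.4)² + (y − 40.1)² = 77.70²; (x + 129.9)² + (y + 132.7)² = 203.58²; (x + 82.8)² + (y + 43.4)² = 111.34².
Subtracting the Site 0 equation from the Site 1 and Site 2 equations removes the quadratic terms:
-432.6 x − 345.6 y = -9997.20
-338.4 x − 167.0 y = -6692.88
Solving the 2×2 system: x ≈ 14.4, y ≈ 10.9 km.
Check against Site 0 (with the unrounded x, y): √((x − 86.4)²+(y − 40.1)²) = 77.70 ≈ 77.70 km. ✓

(14.4, 10.9)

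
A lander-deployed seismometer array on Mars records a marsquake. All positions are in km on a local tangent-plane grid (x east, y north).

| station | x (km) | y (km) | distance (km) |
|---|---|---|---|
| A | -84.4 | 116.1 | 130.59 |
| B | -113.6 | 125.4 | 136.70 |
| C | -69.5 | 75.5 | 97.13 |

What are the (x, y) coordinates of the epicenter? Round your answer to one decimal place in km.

-113.1 km east, -11.3 km north

Circle about each station: (x + 84.4)² + (y − 116.1)² = 130.59²; (x + 113.6)² + (y − 125.4)² = 136.70²; (x + 69.5)² + (y − 75.5)² = 97.13².
Subtracting the A equation from the B and C equations removes the quadratic terms:
-58.4 x + 18.6 y = 6394.41
29.8 x − 81.2 y = -2452.56
Solving the 2×2 system: x ≈ -113.1, y ≈ -11.3 km.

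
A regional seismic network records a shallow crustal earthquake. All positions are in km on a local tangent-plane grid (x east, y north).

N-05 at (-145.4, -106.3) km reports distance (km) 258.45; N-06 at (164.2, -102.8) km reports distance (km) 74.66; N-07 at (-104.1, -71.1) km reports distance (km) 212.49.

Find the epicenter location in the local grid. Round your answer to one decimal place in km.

Circle about each station: (x + 145.4)² + (y + 106.3)² = 258.45²; (x − 164.2)² + (y + 102.8)² = 74.66²; (x + 104.1)² + (y + 71.1)² = 212.49².
Subtracting pairs of circle equations eliminates x²+y² and gives linear equations (the radical axes):
619.2 x + 7.0 y = 66310.92
82.6 x + 70.4 y = 5095.57
Solving the 2×2 system: x ≈ 107.7, y ≈ -54.0 km.

x ≈ 107.7 km, y ≈ -54.0 km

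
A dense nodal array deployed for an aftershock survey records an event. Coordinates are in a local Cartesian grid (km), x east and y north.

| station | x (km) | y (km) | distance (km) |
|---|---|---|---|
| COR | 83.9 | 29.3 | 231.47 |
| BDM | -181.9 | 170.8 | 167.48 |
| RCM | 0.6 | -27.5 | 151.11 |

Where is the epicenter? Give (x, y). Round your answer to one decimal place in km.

Circle about each station: (x − 83.9)² + (y − 29.3)² = 231.47²; (x + 181.9)² + (y − 170.8)² = 167.48²; (x − 0.6)² + (y + 27.5)² = 151.11².
Subtracting the COR equation from the BDM and RCM equations removes the quadratic terms:
-531.6 x + 283.0 y = 79891.36
-166.6 x − 113.6 y = 23603.04
Solving the 2×2 system: x ≈ -146.5, y ≈ 7.1 km.

-146.5 km east, 7.1 km north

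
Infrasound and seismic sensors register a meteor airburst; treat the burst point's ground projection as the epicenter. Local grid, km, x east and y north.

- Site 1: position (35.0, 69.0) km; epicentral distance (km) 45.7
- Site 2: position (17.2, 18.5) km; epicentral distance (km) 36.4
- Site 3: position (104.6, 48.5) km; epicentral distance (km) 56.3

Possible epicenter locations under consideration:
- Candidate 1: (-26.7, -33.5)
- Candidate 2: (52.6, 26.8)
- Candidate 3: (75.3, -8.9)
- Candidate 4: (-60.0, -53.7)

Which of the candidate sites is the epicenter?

For each candidate, compare |candidate − station| to the reported distance:
Candidate 1: residuals Site 1 73.9, Site 2 31.7, Site 3 98.5 → max 98.5 km
Candidate 2: residuals Site 1 0.0, Site 2 0.0, Site 3 0.0 → max 0.0 km
Candidate 3: residuals Site 1 42.0, Site 2 27.8, Site 3 8.1 → max 42.0 km
Candidate 4: residuals Site 1 109.5, Site 2 69.3, Site 3 137.4 → max 137.4 km
Only Candidate 2 has all residuals ≈ 0.

Candidate 2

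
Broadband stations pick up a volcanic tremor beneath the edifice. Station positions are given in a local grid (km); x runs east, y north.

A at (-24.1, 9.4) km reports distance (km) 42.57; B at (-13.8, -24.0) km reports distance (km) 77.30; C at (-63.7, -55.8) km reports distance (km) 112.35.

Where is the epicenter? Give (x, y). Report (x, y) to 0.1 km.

-30.4 km east, 51.5 km north

Circle about each station: (x + 24.1)² + (y − 9.4)² = 42.57²; (x + 13.8)² + (y + 24.0)² = 77.30²; (x + 63.7)² + (y + 55.8)² = 112.35².
Subtracting pairs of circle equations eliminates x²+y² and gives linear equations (the radical axes):
20.6 x − 66.8 y = -4065.82
-79.2 x − 130.4 y = -4308.16
Solving the 2×2 system: x ≈ -30.4, y ≈ 51.5 km.
Check against A (with the unrounded x, y): √((x + 24.1)²+(y − 9.4)²) = 42.56 ≈ 42.57 km. ✓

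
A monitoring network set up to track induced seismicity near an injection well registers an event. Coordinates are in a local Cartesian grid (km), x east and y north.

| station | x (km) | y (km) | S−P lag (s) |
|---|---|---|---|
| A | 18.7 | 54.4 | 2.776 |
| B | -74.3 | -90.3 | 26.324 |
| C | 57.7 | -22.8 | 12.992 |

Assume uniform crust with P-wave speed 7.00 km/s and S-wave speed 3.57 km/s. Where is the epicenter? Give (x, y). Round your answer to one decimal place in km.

x ≈ 33.1 km, y ≈ 68.6 km

Distance from S−P lag: d = Δt · v_P v_S / (v_P − v_S) = Δt · (7.00·3.57)/(7.00−3.57) ≈ 7.2857·Δt.
So d_A = 20.23, d_B = 191.79, d_C = 94.66 km.
Circle about each station: (x − 18.7)² + (y − 54.4)² = 20.23²; (x + 74.3)² + (y + 90.3)² = 191.79²; (x − 57.7)² + (y + 22.8)² = 94.66².
Subtracting the A equation from the B and C equations removes the quadratic terms:
-186.0 x − 289.4 y = -26008.62
78.0 x − 154.4 y = -8011.18
Solving the 2×2 system: x ≈ 33.1, y ≈ 68.6 km.
Check against A (with the unrounded x, y): √((x − 18.7)²+(y − 54.4)²) = 20.22 ≈ 20.23 km. ✓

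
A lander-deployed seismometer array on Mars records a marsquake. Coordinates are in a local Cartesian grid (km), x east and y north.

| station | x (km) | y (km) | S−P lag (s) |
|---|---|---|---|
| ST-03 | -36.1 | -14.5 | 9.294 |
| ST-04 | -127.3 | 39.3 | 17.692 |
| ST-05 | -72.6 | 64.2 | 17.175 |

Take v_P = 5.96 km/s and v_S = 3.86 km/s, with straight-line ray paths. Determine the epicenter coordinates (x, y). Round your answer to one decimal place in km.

-5.8 km east, -111.7 km north

Distance from S−P lag: d = Δt · v_P v_S / (v_P − v_S) = Δt · (5.96·3.86)/(5.96−3.86) ≈ 10.9550·Δt.
So d_ST-03 = 101.82, d_ST-04 = 193.82, d_ST-05 = 188.15 km.
Circle about each station: (x + 36.1)² + (y + 14.5)² = 101.82²; (x + 127.3)² + (y − 39.3)² = 193.82²; (x + 72.6)² + (y − 64.2)² = 188.15².
Subtracting the ST-03 equation from the ST-04 and ST-05 equations removes the quadratic terms:
-182.4 x + 107.6 y = -10962.56
-73.0 x + 157.4 y = -17154.17
Solving the 2×2 system: x ≈ -5.8, y ≈ -111.7 km.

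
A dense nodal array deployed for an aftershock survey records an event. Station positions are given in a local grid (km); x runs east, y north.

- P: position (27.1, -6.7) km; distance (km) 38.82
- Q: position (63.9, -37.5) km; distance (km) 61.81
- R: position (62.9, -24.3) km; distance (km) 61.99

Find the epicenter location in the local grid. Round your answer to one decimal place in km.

Circle about each station: (x − 27.1)² + (y + 6.7)² = 38.82²; (x − 63.9)² + (y + 37.5)² = 61.81²; (x − 62.9)² + (y + 24.3)² = 61.99².
Subtracting pairs of circle equations eliminates x²+y² and gives linear equations (the radical axes):
73.6 x − 61.6 y = 2396.68
71.6 x − 35.2 y = 1431.83
Solving the 2×2 system: x ≈ 2.1, y ≈ -36.4 km.

(2.1, -36.4)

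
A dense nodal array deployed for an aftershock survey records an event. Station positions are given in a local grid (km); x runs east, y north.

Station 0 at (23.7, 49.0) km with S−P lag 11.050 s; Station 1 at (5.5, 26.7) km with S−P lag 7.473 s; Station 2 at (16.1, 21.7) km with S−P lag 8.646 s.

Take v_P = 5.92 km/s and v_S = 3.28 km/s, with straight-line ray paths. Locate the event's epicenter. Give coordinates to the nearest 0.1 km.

Distance from S−P lag: d = Δt · v_P v_S / (v_P − v_S) = Δt · (5.92·3.28)/(5.92−3.28) ≈ 7.3552·Δt.
So d_Station 0 = 81.27, d_Station 1 = 54.97, d_Station 2 = 63.59 km.
Circle about each station: (x − 23.7)² + (y − 49.0)² = 81.27²; (x − 5.5)² + (y − 26.7)² = 54.97²; (x − 16.1)² + (y − 21.7)² = 63.59².
Subtracting pairs of circle equations eliminates x²+y² and gives linear equations (the radical axes):
-36.4 x − 44.6 y = 1363.56
-15.2 x − 54.6 y = 328.53
Solving the 2×2 system: x ≈ -45.7, y ≈ 6.7 km.

(-45.7, 6.7)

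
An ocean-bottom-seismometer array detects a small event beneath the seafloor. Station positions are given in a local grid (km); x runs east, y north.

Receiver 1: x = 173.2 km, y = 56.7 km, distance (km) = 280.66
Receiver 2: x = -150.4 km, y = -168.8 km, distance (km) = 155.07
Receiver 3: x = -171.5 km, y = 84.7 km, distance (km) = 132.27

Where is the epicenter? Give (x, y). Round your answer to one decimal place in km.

(-95.7, -23.7)

Circle about each station: (x − 173.2)² + (y − 56.7)² = 280.66²; (x + 150.4)² + (y + 168.8)² = 155.07²; (x + 171.5)² + (y − 84.7)² = 132.27².
Subtracting the Receiver 1 equation from the Receiver 2 and Receiver 3 equations removes the quadratic terms:
-647.2 x − 451.0 y = 72623.80
-689.4 x + 56.0 y = 64647.89
Solving the 2×2 system: x ≈ -95.7, y ≈ -23.7 km.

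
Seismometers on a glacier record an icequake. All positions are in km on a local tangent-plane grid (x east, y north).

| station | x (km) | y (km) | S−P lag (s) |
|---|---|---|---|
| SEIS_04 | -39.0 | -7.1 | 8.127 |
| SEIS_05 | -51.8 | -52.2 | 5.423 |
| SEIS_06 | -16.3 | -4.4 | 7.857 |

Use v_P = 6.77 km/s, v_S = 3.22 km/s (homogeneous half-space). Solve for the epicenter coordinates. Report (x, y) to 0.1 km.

-18.5 km east, -52.6 km north

Distance from S−P lag: d = Δt · v_P v_S / (v_P − v_S) = Δt · (6.77·3.22)/(6.77−3.22) ≈ 6.1407·Δt.
So d_SEIS_04 = 49.91, d_SEIS_05 = 33.30, d_SEIS_06 = 48.25 km.
Circle about each station: (x + 39.0)² + (y + 7.1)² = 49.91²; (x + 51.8)² + (y + 52.2)² = 33.30²; (x + 16.3)² + (y + 4.4)² = 48.25².
Subtracting the SEIS_04 equation from the SEIS_05 and SEIS_06 equations removes the quadratic terms:
-25.6 x − 90.2 y = 5218.79
45.4 x + 5.4 y = -1123.41
Solving the 2×2 system: x ≈ -18.5, y ≈ -52.6 km.
Check against SEIS_04 (with the unrounded x, y): √((x + 39.0)²+(y + 7.1)²) = 49.92 ≈ 49.91 km. ✓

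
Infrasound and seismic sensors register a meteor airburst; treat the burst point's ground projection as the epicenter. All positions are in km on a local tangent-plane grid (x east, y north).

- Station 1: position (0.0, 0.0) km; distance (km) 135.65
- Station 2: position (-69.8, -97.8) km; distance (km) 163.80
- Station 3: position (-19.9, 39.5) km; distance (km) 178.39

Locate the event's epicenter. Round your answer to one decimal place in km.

94.0 km east, -97.8 km north

Circle about each station: x² + y² = 135.65²; (x + 69.8)² + (y + 97.8)² = 163.80²; (x + 19.9)² + (y − 39.5)² = 178.39².
Subtracting the Station 1 equation from the Station 2 and Station 3 equations removes the quadratic terms:
-139.6 x − 195.6 y = 6007.36
-39.8 x + 79.0 y = -11465.81
Solving the 2×2 system: x ≈ 94.0, y ≈ -97.8 km.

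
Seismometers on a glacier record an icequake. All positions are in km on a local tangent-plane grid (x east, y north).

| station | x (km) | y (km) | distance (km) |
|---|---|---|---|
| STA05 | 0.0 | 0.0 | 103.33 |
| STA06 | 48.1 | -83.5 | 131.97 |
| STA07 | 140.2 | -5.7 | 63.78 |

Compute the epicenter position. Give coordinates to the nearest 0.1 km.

(95.4, 39.7)

Circle about each station: x² + y² = 103.33²; (x − 48.1)² + (y + 83.5)² = 131.97²; (x − 140.2)² + (y + 5.7)² = 63.78².
Subtracting the STA05 equation from the STA06 and STA07 equations removes the quadratic terms:
96.2 x − 167.0 y = 2546.87
280.4 x − 11.4 y = 26297.73
Solving the 2×2 system: x ≈ 95.4, y ≈ 39.7 km.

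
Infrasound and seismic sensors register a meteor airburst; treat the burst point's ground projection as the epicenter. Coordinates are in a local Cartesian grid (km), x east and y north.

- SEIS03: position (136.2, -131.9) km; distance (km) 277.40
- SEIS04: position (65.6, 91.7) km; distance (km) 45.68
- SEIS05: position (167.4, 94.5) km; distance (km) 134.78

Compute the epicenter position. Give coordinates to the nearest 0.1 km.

36.6 km east, 127.0 km north

Circle about each station: (x − 136.2)² + (y + 131.9)² = 277.40²; (x − 65.6)² + (y − 91.7)² = 45.68²; (x − 167.4)² + (y − 94.5)² = 134.78².
Subtracting pairs of circle equations eliminates x²+y² and gives linear equations (the radical axes):
-141.2 x + 447.2 y = 51628.30
62.4 x + 452.8 y = 59790.07
Solving the 2×2 system: x ≈ 36.6, y ≈ 127.0 km.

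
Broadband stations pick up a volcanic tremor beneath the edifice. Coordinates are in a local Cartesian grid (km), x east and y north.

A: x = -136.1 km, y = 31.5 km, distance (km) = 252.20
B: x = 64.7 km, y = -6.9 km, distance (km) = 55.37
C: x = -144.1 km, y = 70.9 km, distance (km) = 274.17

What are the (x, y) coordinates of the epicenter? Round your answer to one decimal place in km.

x ≈ 103.9 km, y ≈ -46.0 km

Circle about each station: (x + 136.1)² + (y − 31.5)² = 252.20²; (x − 64.7)² + (y + 6.9)² = 55.37²; (x + 144.1)² + (y − 70.9)² = 274.17².
Subtracting pairs of circle equations eliminates x²+y² and gives linear equations (the radical axes):
401.6 x − 76.8 y = 45257.24
-16.0 x + 78.8 y = -5288.19
Solving the 2×2 system: x ≈ 103.9, y ≈ -46.0 km.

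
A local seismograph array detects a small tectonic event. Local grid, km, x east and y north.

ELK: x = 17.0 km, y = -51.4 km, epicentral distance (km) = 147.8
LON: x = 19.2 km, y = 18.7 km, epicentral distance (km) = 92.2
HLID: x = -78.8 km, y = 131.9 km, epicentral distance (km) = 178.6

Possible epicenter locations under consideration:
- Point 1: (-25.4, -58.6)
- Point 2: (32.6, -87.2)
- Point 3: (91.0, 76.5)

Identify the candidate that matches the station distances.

Point 3

For each candidate, compare |candidate − station| to the reported distance:
Point 1: residuals ELK 104.8, LON 3.0, HLID 19.2 → max 104.8 km
Point 2: residuals ELK 108.7, LON 14.5, HLID 67.2 → max 108.7 km
Point 3: residuals ELK 0.0, LON 0.0, HLID 0.0 → max 0.0 km
Only Point 3 has all residuals ≈ 0.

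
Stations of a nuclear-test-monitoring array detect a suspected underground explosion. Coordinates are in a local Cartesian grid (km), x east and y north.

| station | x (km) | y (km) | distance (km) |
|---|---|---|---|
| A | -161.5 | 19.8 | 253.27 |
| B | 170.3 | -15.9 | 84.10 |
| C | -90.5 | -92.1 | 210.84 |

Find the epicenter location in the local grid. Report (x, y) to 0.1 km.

Circle about each station: (x + 161.5)² + (y − 19.8)² = 253.27²; (x − 170.3)² + (y + 15.9)² = 84.10²; (x + 90.5)² + (y + 92.1)² = 210.84².
Subtracting pairs of circle equations eliminates x²+y² and gives linear equations (the radical axes):
663.6 x − 71.4 y = 59853.49
142.0 x − 223.8 y = 9890.56
Solving the 2×2 system: x ≈ 91.7, y ≈ 14.0 km.
Check against A (with the unrounded x, y): √((x + 161.5)²+(y − 19.8)²) = 253.27 ≈ 253.27 km. ✓

(91.7, 14.0)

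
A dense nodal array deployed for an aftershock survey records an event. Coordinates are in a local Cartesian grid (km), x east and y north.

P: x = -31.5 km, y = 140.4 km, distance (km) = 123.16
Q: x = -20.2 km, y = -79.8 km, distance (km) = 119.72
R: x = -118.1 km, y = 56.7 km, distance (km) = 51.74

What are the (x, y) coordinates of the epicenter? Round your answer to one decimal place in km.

Circle about each station: (x + 31.5)² + (y − 140.4)² = 123.16²; (x + 20.2)² + (y + 79.8)² = 119.72²; (x + 118.1)² + (y − 56.7)² = 51.74².
Subtracting the P equation from the Q and R equations removes the quadratic terms:
22.6 x − 440.4 y = -13092.82
-173.2 x − 167.4 y = 8949.45
Solving the 2×2 system: x ≈ -76.6, y ≈ 25.8 km.
Check against P (with the unrounded x, y): √((x + 31.5)²+(y − 140.4)²) = 123.16 ≈ 123.16 km. ✓

-76.6 km east, 25.8 km north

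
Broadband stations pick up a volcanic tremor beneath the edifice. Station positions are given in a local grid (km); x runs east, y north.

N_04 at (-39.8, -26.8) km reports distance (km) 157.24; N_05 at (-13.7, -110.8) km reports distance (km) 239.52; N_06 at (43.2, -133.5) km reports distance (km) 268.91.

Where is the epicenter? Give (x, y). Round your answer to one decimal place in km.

x ≈ -16.5 km, y ≈ 128.7 km

Circle about each station: (x + 39.8)² + (y + 26.8)² = 157.24²; (x + 13.7)² + (y + 110.8)² = 239.52²; (x − 43.2)² + (y + 133.5)² = 268.91².
Subtracting the N_04 equation from the N_05 and N_06 equations removes the quadratic terms:
52.2 x − 168.0 y = -22483.36
166.0 x − 213.4 y = -30201.96
Solving the 2×2 system: x ≈ -16.5, y ≈ 128.7 km.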